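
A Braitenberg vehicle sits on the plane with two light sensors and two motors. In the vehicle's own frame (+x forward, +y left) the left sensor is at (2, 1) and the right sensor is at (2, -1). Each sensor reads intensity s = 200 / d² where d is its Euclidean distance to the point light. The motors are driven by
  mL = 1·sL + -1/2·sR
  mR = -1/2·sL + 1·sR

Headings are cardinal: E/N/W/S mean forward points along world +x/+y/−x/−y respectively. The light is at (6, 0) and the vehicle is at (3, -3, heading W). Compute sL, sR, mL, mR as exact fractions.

left sensor world pos  = (1, -4); dL² = 41
right sensor world pos = (1, -2); dR² = 29
sL = 200/41 = 200/41
sR = 200/29 = 200/29
mL = 1·sL + -1/2·sR = 1700/1189
mR = -1/2·sL + 1·sR = 5300/1189

200/41 200/29 1700/1189 5300/1189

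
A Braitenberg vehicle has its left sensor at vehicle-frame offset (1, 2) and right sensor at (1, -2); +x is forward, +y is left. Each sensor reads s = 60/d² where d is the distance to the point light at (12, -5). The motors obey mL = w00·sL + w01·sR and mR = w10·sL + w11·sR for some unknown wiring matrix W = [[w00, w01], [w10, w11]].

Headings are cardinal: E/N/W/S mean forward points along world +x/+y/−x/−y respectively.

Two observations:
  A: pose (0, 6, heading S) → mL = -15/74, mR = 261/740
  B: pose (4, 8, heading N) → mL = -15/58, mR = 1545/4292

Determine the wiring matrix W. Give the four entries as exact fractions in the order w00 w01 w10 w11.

0 -1 1/2 1

obs A: pose=(0,6,S) → sL=3/10, sR=15/74, mL=-15/74, mR=261/740
obs B: pose=(4,8,N) → sL=15/74, sR=15/58, mL=-15/58, mR=1545/4292
sensor matrix S = [[3/10, 15/74], [15/74, 15/58]]; det S = 1449/39701
solve [mL_A; mL_B] = S·[w00; w01] and [mR_A; mR_B] = S·[w10; w11]:
  w00 = 0, w01 = -1, w10 = 1/2, w11 = 1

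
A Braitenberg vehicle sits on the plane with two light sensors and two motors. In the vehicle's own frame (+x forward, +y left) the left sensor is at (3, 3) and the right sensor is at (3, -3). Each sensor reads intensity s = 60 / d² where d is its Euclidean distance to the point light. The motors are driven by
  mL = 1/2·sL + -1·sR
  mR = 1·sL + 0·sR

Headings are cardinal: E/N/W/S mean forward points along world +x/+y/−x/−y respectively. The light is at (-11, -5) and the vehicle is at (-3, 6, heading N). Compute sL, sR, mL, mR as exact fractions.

60/221 60/317 -3750/70057 60/221

left sensor world pos  = (-6, 9); dL² = 221
right sensor world pos = (0, 9); dR² = 317
sL = 60/221 = 60/221
sR = 60/317 = 60/317
mL = 1/2·sL + -1·sR = -3750/70057
mR = 1·sL + 0·sR = 60/221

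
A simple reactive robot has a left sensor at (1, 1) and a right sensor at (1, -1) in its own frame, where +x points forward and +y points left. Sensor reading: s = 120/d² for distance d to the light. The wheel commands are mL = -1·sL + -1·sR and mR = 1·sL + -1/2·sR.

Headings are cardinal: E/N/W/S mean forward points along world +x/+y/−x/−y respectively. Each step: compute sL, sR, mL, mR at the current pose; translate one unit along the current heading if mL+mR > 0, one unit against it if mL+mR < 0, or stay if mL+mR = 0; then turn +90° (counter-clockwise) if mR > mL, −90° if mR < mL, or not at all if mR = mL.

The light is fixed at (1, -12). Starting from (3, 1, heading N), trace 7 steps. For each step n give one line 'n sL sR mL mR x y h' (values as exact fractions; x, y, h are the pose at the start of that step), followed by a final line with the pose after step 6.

0 120/197 24/41 -9648/8077 2556/8077 3 1 N
1 60/61 12/17 -1752/1037 654/1037 3 0 W
2 120/137 24/25 -6288/3425 1356/3425 4 0 S
3 30/53 3/4 -279/212 81/424 4 1 E
4 120/197 24/41 -9648/8077 2556/8077 3 1 N
5 60/61 12/17 -1752/1037 654/1037 3 0 W
6 120/137 24/25 -6288/3425 1356/3425 4 0 S
final 4 1 E

n=0: pose=(3,1,N); sL=120/197, sR=24/41; mL=-9648/8077, mR=2556/8077; mL+mR=-36/41 → advance -1; mR−mL=12204/8077 → turn +1·90°
n=1: pose=(3,0,W); sL=60/61, sR=12/17; mL=-1752/1037, mR=654/1037; mL+mR=-18/17 → advance -1; mR−mL=2406/1037 → turn +1·90°
n=2: pose=(4,0,S); sL=120/137, sR=24/25; mL=-6288/3425, mR=1356/3425; mL+mR=-36/25 → advance -1; mR−mL=7644/3425 → turn +1·90°
n=3: pose=(4,1,E); sL=30/53, sR=3/4; mL=-279/212, mR=81/424; mL+mR=-9/8 → advance -1; mR−mL=639/424 → turn +1·90°
n=4: pose=(3,1,N); sL=120/197, sR=24/41; mL=-9648/8077, mR=2556/8077; mL+mR=-36/41 → advance -1; mR−mL=12204/8077 → turn +1·90°
n=5: pose=(3,0,W); sL=60/61, sR=12/17; mL=-1752/1037, mR=654/1037; mL+mR=-18/17 → advance -1; mR−mL=2406/1037 → turn +1·90°
n=6: pose=(4,0,S); sL=120/137, sR=24/25; mL=-6288/3425, mR=1356/3425; mL+mR=-36/25 → advance -1; mR−mL=7644/3425 → turn +1·90°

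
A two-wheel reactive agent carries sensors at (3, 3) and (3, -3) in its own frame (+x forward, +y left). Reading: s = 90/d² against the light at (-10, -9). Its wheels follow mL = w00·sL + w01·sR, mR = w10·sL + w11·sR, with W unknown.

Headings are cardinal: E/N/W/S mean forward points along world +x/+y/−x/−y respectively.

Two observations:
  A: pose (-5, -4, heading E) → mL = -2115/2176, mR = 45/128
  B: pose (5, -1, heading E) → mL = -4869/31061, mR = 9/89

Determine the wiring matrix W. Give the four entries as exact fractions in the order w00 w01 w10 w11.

1/2 -1 1/2 0

obs A: pose=(-5,-4,E) → sL=45/64, sR=45/34, mL=-2115/2176, mR=45/128
obs B: pose=(5,-1,E) → sL=18/89, sR=90/349, mL=-4869/31061, mR=9/89
sensor matrix S = [[45/64, 45/34], [18/89, 90/349]]; det S = -1459215/16897184
solve [mL_A; mL_B] = S·[w00; w01] and [mR_A; mR_B] = S·[w10; w11]:
  w00 = 1/2, w01 = -1, w10 = 1/2, w11 = 0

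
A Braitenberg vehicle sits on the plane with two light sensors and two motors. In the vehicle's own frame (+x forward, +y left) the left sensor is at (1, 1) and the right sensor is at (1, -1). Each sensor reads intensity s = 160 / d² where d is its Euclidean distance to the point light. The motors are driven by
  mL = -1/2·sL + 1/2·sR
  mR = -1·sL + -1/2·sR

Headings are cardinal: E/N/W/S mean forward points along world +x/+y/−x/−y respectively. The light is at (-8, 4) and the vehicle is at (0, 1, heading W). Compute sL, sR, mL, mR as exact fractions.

32/13 160/53 192/689 -2736/689

left sensor world pos  = (-1, 0); dL² = 65
right sensor world pos = (-1, 2); dR² = 53
sL = 160/65 = 32/13
sR = 160/53 = 160/53
mL = -1/2·sL + 1/2·sR = 192/689
mR = -1·sL + -1/2·sR = -2736/689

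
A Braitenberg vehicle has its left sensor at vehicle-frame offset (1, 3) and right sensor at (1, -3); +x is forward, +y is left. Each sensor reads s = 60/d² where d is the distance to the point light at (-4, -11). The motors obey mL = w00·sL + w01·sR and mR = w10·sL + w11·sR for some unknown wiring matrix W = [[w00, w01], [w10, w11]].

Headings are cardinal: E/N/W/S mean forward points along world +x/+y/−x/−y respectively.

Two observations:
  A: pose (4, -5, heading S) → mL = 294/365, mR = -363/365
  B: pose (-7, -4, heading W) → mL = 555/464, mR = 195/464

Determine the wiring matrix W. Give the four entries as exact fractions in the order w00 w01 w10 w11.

obs A: pose=(4,-5,S) → sL=30/73, sR=6/5, mL=294/365, mR=-363/365
obs B: pose=(-7,-4,W) → sL=15/8, sR=15/29, mL=555/464, mR=195/464
sensor matrix S = [[30/73, 6/5], [15/8, 15/29]]; det S = -17253/8468
solve [mL_A; mL_B] = S·[w00; w01] and [mR_A; mR_B] = S·[w10; w11]:
  w00 = 1/2, w01 = 1/2, w10 = 1/2, w11 = -1

1/2 1/2 1/2 -1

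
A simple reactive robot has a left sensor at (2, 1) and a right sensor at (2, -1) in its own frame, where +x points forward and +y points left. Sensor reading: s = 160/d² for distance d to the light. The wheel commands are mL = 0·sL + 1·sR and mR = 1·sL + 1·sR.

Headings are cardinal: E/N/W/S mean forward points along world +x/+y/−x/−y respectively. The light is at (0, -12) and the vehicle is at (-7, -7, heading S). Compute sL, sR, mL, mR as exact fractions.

32/9 160/73 160/73 3776/657

left sensor world pos  = (-6, -9); dL² = 45
right sensor world pos = (-8, -9); dR² = 73
sL = 160/45 = 32/9
sR = 160/73 = 160/73
mL = 0·sL + 1·sR = 160/73
mR = 1·sL + 1·sR = 3776/657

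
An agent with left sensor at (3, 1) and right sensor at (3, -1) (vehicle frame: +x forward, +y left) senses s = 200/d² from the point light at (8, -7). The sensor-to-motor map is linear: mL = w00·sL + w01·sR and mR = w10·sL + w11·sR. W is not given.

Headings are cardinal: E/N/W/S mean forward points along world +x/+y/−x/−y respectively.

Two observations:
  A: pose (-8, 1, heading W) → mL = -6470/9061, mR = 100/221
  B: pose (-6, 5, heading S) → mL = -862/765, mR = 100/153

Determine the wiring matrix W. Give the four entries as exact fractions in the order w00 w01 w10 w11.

obs A: pose=(-8,1,W) → sL=20/41, sR=100/221, mL=-6470/9061, mR=100/221
obs B: pose=(-6,5,S) → sL=4/5, sR=100/153, mL=-862/765, mR=100/153
sensor matrix S = [[20/41, 100/221], [4/5, 100/153]]; det S = -3520/81549
solve [mL_A; mL_B] = S·[w00; w01] and [mR_A; mR_B] = S·[w10; w11]:
  w00 = -1, w01 = -1/2, w10 = 0, w11 = 1

-1 -1/2 0 1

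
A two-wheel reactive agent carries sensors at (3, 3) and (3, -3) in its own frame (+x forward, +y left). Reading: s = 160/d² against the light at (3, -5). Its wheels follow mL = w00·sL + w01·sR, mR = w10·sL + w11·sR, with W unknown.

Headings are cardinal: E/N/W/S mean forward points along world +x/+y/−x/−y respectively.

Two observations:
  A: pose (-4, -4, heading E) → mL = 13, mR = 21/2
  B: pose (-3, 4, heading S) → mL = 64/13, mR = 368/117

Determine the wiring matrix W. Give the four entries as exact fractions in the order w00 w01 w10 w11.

obs A: pose=(-4,-4,E) → sL=5, sR=8, mL=13, mR=21/2
obs B: pose=(-3,4,S) → sL=32/9, sR=160/117, mL=64/13, mR=368/117
sensor matrix S = [[5, 8], [32/9, 160/117]]; det S = -2528/117
solve [mL_A; mL_B] = S·[w00; w01] and [mR_A; mR_B] = S·[w10; w11]:
  w00 = 1, w01 = 1, w10 = 1/2, w11 = 1

1 1 1/2 1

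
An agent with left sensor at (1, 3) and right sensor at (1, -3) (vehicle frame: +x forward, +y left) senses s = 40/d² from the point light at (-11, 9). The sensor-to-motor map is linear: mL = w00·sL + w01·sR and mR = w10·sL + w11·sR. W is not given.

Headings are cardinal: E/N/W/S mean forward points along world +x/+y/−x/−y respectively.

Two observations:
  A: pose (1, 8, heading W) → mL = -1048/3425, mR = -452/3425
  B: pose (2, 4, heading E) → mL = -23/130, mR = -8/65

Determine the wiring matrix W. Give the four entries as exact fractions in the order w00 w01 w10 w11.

obs A: pose=(1,8,W) → sL=40/137, sR=8/25, mL=-1048/3425, mR=-452/3425
obs B: pose=(2,4,E) → sL=1/5, sR=2/13, mL=-23/130, mR=-8/65
sensor matrix S = [[40/137, 8/25], [1/5, 2/13]]; det S = -4248/222625
solve [mL_A; mL_B] = S·[w00; w01] and [mR_A; mR_B] = S·[w10; w11]:
  w00 = -1/2, w01 = -1/2, w10 = -1, w11 = 1/2

-1/2 -1/2 -1 1/2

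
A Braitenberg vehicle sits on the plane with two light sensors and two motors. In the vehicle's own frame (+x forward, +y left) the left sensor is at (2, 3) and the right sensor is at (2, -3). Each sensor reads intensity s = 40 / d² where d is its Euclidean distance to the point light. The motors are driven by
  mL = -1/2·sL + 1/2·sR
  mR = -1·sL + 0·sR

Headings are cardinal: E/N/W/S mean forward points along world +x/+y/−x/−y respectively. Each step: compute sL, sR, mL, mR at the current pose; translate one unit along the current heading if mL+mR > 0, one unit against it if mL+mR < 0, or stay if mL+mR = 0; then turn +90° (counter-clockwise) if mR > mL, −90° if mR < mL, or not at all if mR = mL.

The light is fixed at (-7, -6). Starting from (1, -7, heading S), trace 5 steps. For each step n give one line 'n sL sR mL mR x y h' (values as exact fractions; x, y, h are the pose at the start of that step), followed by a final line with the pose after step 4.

n=0: pose=(1,-7,S); sL=4/13, sR=20/17; mL=96/221, mR=-4/13; mL+mR=28/221 → advance +1; mR−mL=-164/221 → turn -1·90°
n=1: pose=(1,-8,W); sL=40/61, sR=40/37; mL=480/2257, mR=-40/61; mL+mR=-1000/2257 → advance -1; mR−mL=-1960/2257 → turn -1·90°
n=2: pose=(2,-8,N); sL=10/9, sR=5/18; mL=-5/12, mR=-10/9; mL+mR=-55/36 → advance -1; mR−mL=-25/36 → turn -1·90°
n=3: pose=(2,-9,E); sL=40/121, sR=40/157; mL=-720/18997, mR=-40/121; mL+mR=-7000/18997 → advance -1; mR−mL=-5560/18997 → turn -1·90°
n=4: pose=(1,-9,S); sL=20/73, sR=4/5; mL=96/365, mR=-20/73; mL+mR=-4/365 → advance -1; mR−mL=-196/365 → turn -1·90°

0 4/13 20/17 96/221 -4/13 1 -7 S
1 40/61 40/37 480/2257 -40/61 1 -8 W
2 10/9 5/18 -5/12 -10/9 2 -8 N
3 40/121 40/157 -720/18997 -40/121 2 -9 E
4 20/73 4/5 96/365 -20/73 1 -9 S
final 1 -8 W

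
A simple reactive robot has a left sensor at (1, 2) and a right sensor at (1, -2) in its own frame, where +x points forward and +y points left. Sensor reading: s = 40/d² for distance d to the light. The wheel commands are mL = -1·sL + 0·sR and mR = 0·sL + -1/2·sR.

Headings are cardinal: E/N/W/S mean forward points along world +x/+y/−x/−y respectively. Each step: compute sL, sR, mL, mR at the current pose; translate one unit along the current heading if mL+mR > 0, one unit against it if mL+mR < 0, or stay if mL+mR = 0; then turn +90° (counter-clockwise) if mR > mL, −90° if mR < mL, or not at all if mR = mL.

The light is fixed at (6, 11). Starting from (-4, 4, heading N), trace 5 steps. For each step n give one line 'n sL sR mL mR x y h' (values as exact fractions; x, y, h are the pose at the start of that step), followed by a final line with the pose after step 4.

0 2/9 2/5 -2/9 -1/5 -4 4 N
1 40/221 40/157 -40/221 -20/157 -4 3 W
2 4/13 20/101 -4/13 -10/101 -3 3 S
3 40/89 8/29 -40/89 -4/29 -3 4 E
4 2/9 2/5 -2/9 -1/5 -4 4 N
final -4 3 W

n=0: pose=(-4,4,N); sL=2/9, sR=2/5; mL=-2/9, mR=-1/5; mL+mR=-19/45 → advance -1; mR−mL=1/45 → turn +1·90°
n=1: pose=(-4,3,W); sL=40/221, sR=40/157; mL=-40/221, mR=-20/157; mL+mR=-10700/34697 → advance -1; mR−mL=1860/34697 → turn +1·90°
n=2: pose=(-3,3,S); sL=4/13, sR=20/101; mL=-4/13, mR=-10/101; mL+mR=-534/1313 → advance -1; mR−mL=274/1313 → turn +1·90°
n=3: pose=(-3,4,E); sL=40/89, sR=8/29; mL=-40/89, mR=-4/29; mL+mR=-1516/2581 → advance -1; mR−mL=804/2581 → turn +1·90°
n=4: pose=(-4,4,N); sL=2/9, sR=2/5; mL=-2/9, mR=-1/5; mL+mR=-19/45 → advance -1; mR−mL=1/45 → turn +1·90°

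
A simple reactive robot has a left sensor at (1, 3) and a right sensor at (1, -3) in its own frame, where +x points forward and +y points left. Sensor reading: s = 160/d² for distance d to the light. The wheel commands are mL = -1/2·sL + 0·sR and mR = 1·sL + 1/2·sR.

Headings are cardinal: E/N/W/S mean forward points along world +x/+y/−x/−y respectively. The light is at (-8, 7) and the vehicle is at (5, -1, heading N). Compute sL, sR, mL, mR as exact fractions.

left sensor world pos  = (2, 0); dL² = 149
right sensor world pos = (8, 0); dR² = 305
sL = 160/149 = 160/149
sR = 160/305 = 32/61
mL = -1/2·sL + 0·sR = -80/149
mR = 1·sL + 1/2·sR = 12144/9089

160/149 32/61 -80/149 12144/9089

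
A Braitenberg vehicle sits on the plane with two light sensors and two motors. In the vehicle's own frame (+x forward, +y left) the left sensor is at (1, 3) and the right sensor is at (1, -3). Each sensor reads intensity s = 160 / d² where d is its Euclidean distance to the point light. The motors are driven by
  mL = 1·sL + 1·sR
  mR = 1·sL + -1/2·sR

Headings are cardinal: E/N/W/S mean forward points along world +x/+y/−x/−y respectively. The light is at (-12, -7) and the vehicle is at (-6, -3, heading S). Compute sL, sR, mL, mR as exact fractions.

left sensor world pos  = (-3, -4); dL² = 90
right sensor world pos = (-9, -4); dR² = 18
sL = 160/90 = 16/9
sR = 160/18 = 80/9
mL = 1·sL + 1·sR = 32/3
mR = 1·sL + -1/2·sR = -8/3

16/9 80/9 32/3 -8/3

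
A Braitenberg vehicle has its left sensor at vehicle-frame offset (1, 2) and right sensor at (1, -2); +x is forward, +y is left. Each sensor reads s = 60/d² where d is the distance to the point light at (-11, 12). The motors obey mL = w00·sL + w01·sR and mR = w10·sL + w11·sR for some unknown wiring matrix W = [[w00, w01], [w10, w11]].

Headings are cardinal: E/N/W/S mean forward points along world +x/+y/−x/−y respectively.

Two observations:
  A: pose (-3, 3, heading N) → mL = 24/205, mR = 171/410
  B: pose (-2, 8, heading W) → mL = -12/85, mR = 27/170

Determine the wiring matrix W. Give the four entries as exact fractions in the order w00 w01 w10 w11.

1/2 -1/2 1 -1/2

obs A: pose=(-3,3,N) → sL=3/5, sR=15/41, mL=24/205, mR=171/410
obs B: pose=(-2,8,W) → sL=3/5, sR=15/17, mL=-12/85, mR=27/170
sensor matrix S = [[3/5, 15/41], [3/5, 15/17]]; det S = 216/697
solve [mL_A; mL_B] = S·[w00; w01] and [mR_A; mR_B] = S·[w10; w11]:
  w00 = 1/2, w01 = -1/2, w10 = 1, w11 = -1/2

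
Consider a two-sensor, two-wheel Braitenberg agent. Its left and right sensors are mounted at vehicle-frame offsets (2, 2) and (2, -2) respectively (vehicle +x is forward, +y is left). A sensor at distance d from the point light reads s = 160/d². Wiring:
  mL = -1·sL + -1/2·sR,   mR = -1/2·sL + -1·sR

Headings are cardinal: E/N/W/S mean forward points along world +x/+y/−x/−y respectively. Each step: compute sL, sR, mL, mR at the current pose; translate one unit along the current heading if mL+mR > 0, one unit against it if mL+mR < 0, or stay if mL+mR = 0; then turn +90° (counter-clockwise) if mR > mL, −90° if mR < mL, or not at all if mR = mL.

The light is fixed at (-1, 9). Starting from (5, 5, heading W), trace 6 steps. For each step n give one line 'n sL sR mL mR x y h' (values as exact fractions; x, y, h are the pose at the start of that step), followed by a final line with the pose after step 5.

0 40/13 8 -92/13 -124/13 5 5 W
1 160/29 32/17 -3184/493 -2288/493 6 5 N
2 80/37 80/17 -2840/629 -3640/629 6 4 W
3 32/9 160/109 -4208/981 -3184/981 7 4 N
4 8/5 40/13 -204/65 -252/65 7 3 W
5 32/13 160/137 -5424/1781 -4272/1781 8 3 N
final 8 2 W

n=0: pose=(5,5,W); sL=40/13, sR=8; mL=-92/13, mR=-124/13; mL+mR=-216/13 → advance -1; mR−mL=-32/13 → turn -1·90°
n=1: pose=(6,5,N); sL=160/29, sR=32/17; mL=-3184/493, mR=-2288/493; mL+mR=-5472/493 → advance -1; mR−mL=896/493 → turn +1·90°
n=2: pose=(6,4,W); sL=80/37, sR=80/17; mL=-2840/629, mR=-3640/629; mL+mR=-6480/629 → advance -1; mR−mL=-800/629 → turn -1·90°
n=3: pose=(7,4,N); sL=32/9, sR=160/109; mL=-4208/981, mR=-3184/981; mL+mR=-2464/327 → advance -1; mR−mL=1024/981 → turn +1·90°
n=4: pose=(7,3,W); sL=8/5, sR=40/13; mL=-204/65, mR=-252/65; mL+mR=-456/65 → advance -1; mR−mL=-48/65 → turn -1·90°
n=5: pose=(8,3,N); sL=32/13, sR=160/137; mL=-5424/1781, mR=-4272/1781; mL+mR=-9696/1781 → advance -1; mR−mL=1152/1781 → turn +1·90°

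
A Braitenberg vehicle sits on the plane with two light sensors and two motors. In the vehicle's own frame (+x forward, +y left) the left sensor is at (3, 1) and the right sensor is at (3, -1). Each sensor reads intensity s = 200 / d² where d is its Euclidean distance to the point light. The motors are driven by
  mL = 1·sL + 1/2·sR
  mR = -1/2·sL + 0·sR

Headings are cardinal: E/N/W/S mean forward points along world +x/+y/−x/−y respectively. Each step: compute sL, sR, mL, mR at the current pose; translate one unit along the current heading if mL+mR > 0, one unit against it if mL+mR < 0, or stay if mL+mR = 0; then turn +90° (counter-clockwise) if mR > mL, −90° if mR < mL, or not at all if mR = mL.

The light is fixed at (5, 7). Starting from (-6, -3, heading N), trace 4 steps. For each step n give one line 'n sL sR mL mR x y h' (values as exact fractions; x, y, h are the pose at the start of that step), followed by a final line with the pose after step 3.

n=0: pose=(-6,-3,N); sL=200/193, sR=200/149; mL=49100/28757, mR=-100/193; mL+mR=34200/28757 → advance +1; mR−mL=-64000/28757 → turn -1·90°
n=1: pose=(-6,-2,E); sL=25/16, sR=50/41; mL=1425/656, mR=-25/32; mL+mR=1825/1312 → advance +1; mR−mL=-3875/1312 → turn -1·90°
n=2: pose=(-5,-2,S); sL=8/9, sR=40/53; mL=604/477, mR=-4/9; mL+mR=392/477 → advance +1; mR−mL=-272/159 → turn -1·90°
n=3: pose=(-5,-3,W); sL=20/29, sR=4/5; mL=158/145, mR=-10/29; mL+mR=108/145 → advance +1; mR−mL=-208/145 → turn -1·90°

0 200/193 200/149 49100/28757 -100/193 -6 -3 N
1 25/16 50/41 1425/656 -25/32 -6 -2 E
2 8/9 40/53 604/477 -4/9 -5 -2 S
3 20/29 4/5 158/145 -10/29 -5 -3 W
final -6 -3 N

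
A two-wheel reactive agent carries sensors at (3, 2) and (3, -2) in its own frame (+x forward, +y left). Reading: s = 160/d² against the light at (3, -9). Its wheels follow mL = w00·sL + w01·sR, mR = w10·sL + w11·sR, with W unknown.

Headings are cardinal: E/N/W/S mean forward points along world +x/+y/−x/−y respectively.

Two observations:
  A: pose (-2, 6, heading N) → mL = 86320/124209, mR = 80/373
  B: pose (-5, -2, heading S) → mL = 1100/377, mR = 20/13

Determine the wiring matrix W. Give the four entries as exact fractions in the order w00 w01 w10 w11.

1/2 1 1/2 0

obs A: pose=(-2,6,N) → sL=160/373, sR=160/333, mL=86320/124209, mR=80/373
obs B: pose=(-5,-2,S) → sL=40/13, sR=40/29, mL=1100/377, mR=20/13
sensor matrix S = [[160/373, 160/333], [40/13, 40/29]]; det S = -41523200/46826793
solve [mL_A; mL_B] = S·[w00; w01] and [mR_A; mR_B] = S·[w10; w11]:
  w00 = 1/2, w01 = 1, w10 = 1/2, w11 = 0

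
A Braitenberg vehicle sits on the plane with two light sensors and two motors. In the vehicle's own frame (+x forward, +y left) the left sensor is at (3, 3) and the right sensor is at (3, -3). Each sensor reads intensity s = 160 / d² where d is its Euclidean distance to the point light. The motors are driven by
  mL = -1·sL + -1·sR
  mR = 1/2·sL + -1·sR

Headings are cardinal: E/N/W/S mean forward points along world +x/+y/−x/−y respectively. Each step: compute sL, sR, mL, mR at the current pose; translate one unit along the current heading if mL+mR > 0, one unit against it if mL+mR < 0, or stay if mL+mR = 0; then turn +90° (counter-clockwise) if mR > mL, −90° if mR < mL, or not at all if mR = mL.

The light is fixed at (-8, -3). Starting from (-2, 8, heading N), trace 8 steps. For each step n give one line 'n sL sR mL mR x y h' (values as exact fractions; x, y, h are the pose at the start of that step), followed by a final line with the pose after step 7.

n=0: pose=(-2,8,N); sL=32/41, sR=160/277; mL=-15424/11357, mR=-2128/11357; mL+mR=-17552/11357 → advance -1; mR−mL=48/41 → turn +1·90°
n=1: pose=(-2,7,W); sL=80/29, sR=80/89; mL=-9440/2581, mR=1240/2581; mL+mR=-8200/2581 → advance -1; mR−mL=120/29 → turn +1·90°
n=2: pose=(-1,7,S); sL=160/149, sR=32/13; mL=-6848/1937, mR=-3728/1937; mL+mR=-10576/1937 → advance -1; mR−mL=240/149 → turn +1·90°
n=3: pose=(-1,8,E); sL=20/37, sR=40/41; mL=-2300/1517, mR=-1070/1517; mL+mR=-3370/1517 → advance -1; mR−mL=30/37 → turn +1·90°
n=4: pose=(-2,8,N); sL=32/41, sR=160/277; mL=-15424/11357, mR=-2128/11357; mL+mR=-17552/11357 → advance -1; mR−mL=48/41 → turn +1·90°
n=5: pose=(-2,7,W); sL=80/29, sR=80/89; mL=-9440/2581, mR=1240/2581; mL+mR=-8200/2581 → advance -1; mR−mL=120/29 → turn +1·90°
n=6: pose=(-1,7,S); sL=160/149, sR=32/13; mL=-6848/1937, mR=-3728/1937; mL+mR=-10576/1937 → advance -1; mR−mL=240/149 → turn +1·90°
n=7: pose=(-1,8,E); sL=20/37, sR=40/41; mL=-2300/1517, mR=-1070/1517; mL+mR=-3370/1517 → advance -1; mR−mL=30/37 → turn +1·90°

0 32/41 160/277 -15424/11357 -2128/11357 -2 8 N
1 80/29 80/89 -9440/2581 1240/2581 -2 7 W
2 160/149 32/13 -6848/1937 -3728/1937 -1 7 S
3 20/37 40/41 -2300/1517 -1070/1517 -1 8 E
4 32/41 160/277 -15424/11357 -2128/11357 -2 8 N
5 80/29 80/89 -9440/2581 1240/2581 -2 7 W
6 160/149 32/13 -6848/1937 -3728/1937 -1 7 S
7 20/37 40/41 -2300/1517 -1070/1517 -1 8 E
final -2 8 N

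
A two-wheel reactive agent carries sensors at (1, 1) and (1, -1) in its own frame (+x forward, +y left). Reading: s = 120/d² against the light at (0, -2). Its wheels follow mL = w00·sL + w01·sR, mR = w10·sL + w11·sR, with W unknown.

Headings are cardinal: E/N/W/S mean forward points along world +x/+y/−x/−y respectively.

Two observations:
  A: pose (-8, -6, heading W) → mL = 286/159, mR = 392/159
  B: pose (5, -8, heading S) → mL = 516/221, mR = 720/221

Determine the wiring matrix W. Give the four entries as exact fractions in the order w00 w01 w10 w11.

1 1/2 1 1

obs A: pose=(-8,-6,W) → sL=60/53, sR=4/3, mL=286/159, mR=392/159
obs B: pose=(5,-8,S) → sL=24/17, sR=24/13, mL=516/221, mR=720/221
sensor matrix S = [[60/53, 4/3], [24/17, 24/13]]; det S = 2432/11713
solve [mL_A; mL_B] = S·[w00; w01] and [mR_A; mR_B] = S·[w10; w11]:
  w00 = 1, w01 = 1/2, w10 = 1, w11 = 1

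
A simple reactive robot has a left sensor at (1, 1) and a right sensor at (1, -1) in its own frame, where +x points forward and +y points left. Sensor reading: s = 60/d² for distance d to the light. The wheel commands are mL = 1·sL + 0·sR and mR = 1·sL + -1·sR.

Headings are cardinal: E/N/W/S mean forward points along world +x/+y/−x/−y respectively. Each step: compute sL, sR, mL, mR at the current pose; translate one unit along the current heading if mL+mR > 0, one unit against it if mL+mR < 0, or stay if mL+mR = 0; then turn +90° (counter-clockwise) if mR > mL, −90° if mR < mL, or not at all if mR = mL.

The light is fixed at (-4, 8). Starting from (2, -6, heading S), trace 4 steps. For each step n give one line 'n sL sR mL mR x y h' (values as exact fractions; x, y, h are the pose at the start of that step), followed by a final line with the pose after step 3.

n=0: pose=(2,-6,S); sL=30/137, sR=6/25; mL=30/137, mR=-72/3425; mL+mR=678/3425 → advance +1; mR−mL=-6/25 → turn -1·90°
n=1: pose=(2,-7,W); sL=60/281, sR=60/221; mL=60/281, mR=-3600/62101; mL+mR=9660/62101 → advance +1; mR−mL=-60/221 → turn -1·90°
n=2: pose=(1,-7,N); sL=15/53, sR=15/58; mL=15/53, mR=75/3074; mL+mR=945/3074 → advance +1; mR−mL=-15/58 → turn -1·90°
n=3: pose=(1,-6,E); sL=12/41, sR=20/87; mL=12/41, mR=224/3567; mL+mR=1268/3567 → advance +1; mR−mL=-20/87 → turn -1·90°

0 30/137 6/25 30/137 -72/3425 2 -6 S
1 60/281 60/221 60/281 -3600/62101 2 -7 W
2 15/53 15/58 15/53 75/3074 1 -7 N
3 12/41 20/87 12/41 224/3567 1 -6 E
final 2 -6 S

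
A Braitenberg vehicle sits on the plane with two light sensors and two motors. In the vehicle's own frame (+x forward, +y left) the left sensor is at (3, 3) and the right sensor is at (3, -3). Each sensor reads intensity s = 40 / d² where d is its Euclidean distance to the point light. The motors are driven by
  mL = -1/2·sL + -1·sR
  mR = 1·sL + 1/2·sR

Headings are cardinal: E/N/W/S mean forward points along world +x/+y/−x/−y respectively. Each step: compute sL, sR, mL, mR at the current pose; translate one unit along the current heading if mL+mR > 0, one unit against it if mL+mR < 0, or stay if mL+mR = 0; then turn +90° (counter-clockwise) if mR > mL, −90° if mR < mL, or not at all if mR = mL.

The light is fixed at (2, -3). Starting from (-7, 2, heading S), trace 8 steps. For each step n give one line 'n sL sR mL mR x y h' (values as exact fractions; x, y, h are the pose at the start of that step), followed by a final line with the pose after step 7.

0 1 10/37 -57/74 42/37 -7 2 S
1 8/17 40/37 -828/629 636/629 -7 1 E
2 20/109 20/49 -2670/5341 2070/5341 -8 1 N
3 40/169 8/41 -2172/6929 2316/6929 -8 0 W
4 5/8 10/49 -405/784 285/392 -9 0 S
5 40/89 8/13 -972/1157 876/1157 -9 -1 E
6 4/25 20/53 -606/1325 462/1325 -10 -1 N
7 40/229 40/241 -13980/55189 14220/55189 -10 -2 W
final -11 -2 S

n=0: pose=(-7,2,S); sL=1, sR=10/37; mL=-57/74, mR=42/37; mL+mR=27/74 → advance +1; mR−mL=141/74 → turn +1·90°
n=1: pose=(-7,1,E); sL=8/17, sR=40/37; mL=-828/629, mR=636/629; mL+mR=-192/629 → advance -1; mR−mL=1464/629 → turn +1·90°
n=2: pose=(-8,1,N); sL=20/109, sR=20/49; mL=-2670/5341, mR=2070/5341; mL+mR=-600/5341 → advance -1; mR−mL=4740/5341 → turn +1·90°
n=3: pose=(-8,0,W); sL=40/169, sR=8/41; mL=-2172/6929, mR=2316/6929; mL+mR=144/6929 → advance +1; mR−mL=4488/6929 → turn +1·90°
n=4: pose=(-9,0,S); sL=5/8, sR=10/49; mL=-405/784, mR=285/392; mL+mR=165/784 → advance +1; mR−mL=975/784 → turn +1·90°
n=5: pose=(-9,-1,E); sL=40/89, sR=8/13; mL=-972/1157, mR=876/1157; mL+mR=-96/1157 → advance -1; mR−mL=1848/1157 → turn +1·90°
n=6: pose=(-10,-1,N); sL=4/25, sR=20/53; mL=-606/1325, mR=462/1325; mL+mR=-144/1325 → advance -1; mR−mL=1068/1325 → turn +1·90°
n=7: pose=(-10,-2,W); sL=40/229, sR=40/241; mL=-13980/55189, mR=14220/55189; mL+mR=240/55189 → advance +1; mR−mL=28200/55189 → turn +1·90°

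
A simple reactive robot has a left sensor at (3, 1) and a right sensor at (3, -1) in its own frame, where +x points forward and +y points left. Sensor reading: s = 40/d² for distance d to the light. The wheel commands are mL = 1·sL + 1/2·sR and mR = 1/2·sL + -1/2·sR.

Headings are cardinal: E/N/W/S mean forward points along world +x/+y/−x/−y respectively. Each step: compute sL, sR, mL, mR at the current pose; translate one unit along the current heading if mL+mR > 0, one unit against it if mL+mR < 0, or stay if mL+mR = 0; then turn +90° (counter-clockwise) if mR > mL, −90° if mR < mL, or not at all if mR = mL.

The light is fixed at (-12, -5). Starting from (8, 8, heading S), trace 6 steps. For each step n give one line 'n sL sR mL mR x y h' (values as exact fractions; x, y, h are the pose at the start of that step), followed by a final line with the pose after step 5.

0 40/541 40/461 29260/249401 -1600/249401 8 8 S
1 4/41 20/229 1326/9389 48/9389 8 7 W
2 40/549 8/125 7196/68625 304/68625 7 7 N
3 1/17 10/157 242/2669 -13/5338 7 8 E
4 40/541 40/461 29260/249401 -1600/249401 8 8 S
5 4/41 20/229 1326/9389 48/9389 8 7 W
final 7 7 N

n=0: pose=(8,8,S); sL=40/541, sR=40/461; mL=29260/249401, mR=-1600/249401; mL+mR=60/541 → advance +1; mR−mL=-30860/249401 → turn -1·90°
n=1: pose=(8,7,W); sL=4/41, sR=20/229; mL=1326/9389, mR=48/9389; mL+mR=6/41 → advance +1; mR−mL=-1278/9389 → turn -1·90°
n=2: pose=(7,7,N); sL=40/549, sR=8/125; mL=7196/68625, mR=304/68625; mL+mR=20/183 → advance +1; mR−mL=-6892/68625 → turn -1·90°
n=3: pose=(7,8,E); sL=1/17, sR=10/157; mL=242/2669, mR=-13/5338; mL+mR=3/34 → advance +1; mR−mL=-497/5338 → turn -1·90°
n=4: pose=(8,8,S); sL=40/541, sR=40/461; mL=29260/249401, mR=-1600/249401; mL+mR=60/541 → advance +1; mR−mL=-30860/249401 → turn -1·90°
n=5: pose=(8,7,W); sL=4/41, sR=20/229; mL=1326/9389, mR=48/9389; mL+mR=6/41 → advance +1; mR−mL=-1278/9389 → turn -1·90°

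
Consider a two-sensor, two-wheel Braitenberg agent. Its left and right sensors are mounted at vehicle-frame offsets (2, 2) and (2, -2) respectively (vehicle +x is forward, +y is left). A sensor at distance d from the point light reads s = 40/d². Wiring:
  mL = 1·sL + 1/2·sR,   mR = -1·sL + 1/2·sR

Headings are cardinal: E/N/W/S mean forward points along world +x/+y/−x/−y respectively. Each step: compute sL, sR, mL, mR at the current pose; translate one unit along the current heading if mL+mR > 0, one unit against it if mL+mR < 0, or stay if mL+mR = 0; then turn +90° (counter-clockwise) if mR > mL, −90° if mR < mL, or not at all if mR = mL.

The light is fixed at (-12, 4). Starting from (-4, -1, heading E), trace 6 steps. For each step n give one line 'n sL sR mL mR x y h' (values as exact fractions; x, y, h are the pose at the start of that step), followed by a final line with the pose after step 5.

0 40/109 40/149 8140/16241 -3780/16241 -4 -1 E
1 4/17 20/49 366/833 -26/833 -3 -1 S
2 40/113 8/13 972/1469 -68/1469 -3 -2 W
3 10/13 10/29 355/377 -225/377 -4 -2 N
4 40/109 40/149 8140/16241 -3780/16241 -4 -1 E
5 4/17 20/49 366/833 -26/833 -3 -1 S
final -3 -2 W

n=0: pose=(-4,-1,E); sL=40/109, sR=40/149; mL=8140/16241, mR=-3780/16241; mL+mR=40/149 → advance +1; mR−mL=-80/109 → turn -1·90°
n=1: pose=(-3,-1,S); sL=4/17, sR=20/49; mL=366/833, mR=-26/833; mL+mR=20/49 → advance +1; mR−mL=-8/17 → turn -1·90°
n=2: pose=(-3,-2,W); sL=40/113, sR=8/13; mL=972/1469, mR=-68/1469; mL+mR=8/13 → advance +1; mR−mL=-80/113 → turn -1·90°
n=3: pose=(-4,-2,N); sL=10/13, sR=10/29; mL=355/377, mR=-225/377; mL+mR=10/29 → advance +1; mR−mL=-20/13 → turn -1·90°
n=4: pose=(-4,-1,E); sL=40/109, sR=40/149; mL=8140/16241, mR=-3780/16241; mL+mR=40/149 → advance +1; mR−mL=-80/109 → turn -1·90°
n=5: pose=(-3,-1,S); sL=4/17, sR=20/49; mL=366/833, mR=-26/833; mL+mR=20/49 → advance +1; mR−mL=-8/17 → turn -1·90°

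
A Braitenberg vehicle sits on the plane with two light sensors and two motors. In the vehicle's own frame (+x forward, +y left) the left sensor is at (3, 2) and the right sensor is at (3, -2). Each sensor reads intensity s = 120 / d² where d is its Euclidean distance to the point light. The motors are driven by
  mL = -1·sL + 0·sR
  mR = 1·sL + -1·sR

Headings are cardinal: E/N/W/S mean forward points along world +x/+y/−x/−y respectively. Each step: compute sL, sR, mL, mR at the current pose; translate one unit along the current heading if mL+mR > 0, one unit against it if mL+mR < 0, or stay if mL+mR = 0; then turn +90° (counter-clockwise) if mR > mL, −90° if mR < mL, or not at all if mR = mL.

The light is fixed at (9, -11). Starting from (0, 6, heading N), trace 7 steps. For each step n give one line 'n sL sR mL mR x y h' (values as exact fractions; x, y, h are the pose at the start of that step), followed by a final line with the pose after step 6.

n=0: pose=(0,6,N); sL=120/521, sR=120/449; mL=-120/521, mR=-8640/233929; mL+mR=-120/449 → advance -1; mR−mL=45240/233929 → turn +1·90°
n=1: pose=(0,5,W); sL=6/17, sR=10/39; mL=-6/17, mR=64/663; mL+mR=-10/39 → advance -1; mR−mL=298/663 → turn +1·90°
n=2: pose=(1,5,S); sL=24/41, sR=120/269; mL=-24/41, mR=1536/11029; mL+mR=-120/269 → advance -1; mR−mL=7992/11029 → turn +1·90°
n=3: pose=(1,6,E); sL=60/193, sR=12/25; mL=-60/193, mR=-816/4825; mL+mR=-12/25 → advance -1; mR−mL=684/4825 → turn +1·90°
n=4: pose=(0,6,N); sL=120/521, sR=120/449; mL=-120/521, mR=-8640/233929; mL+mR=-120/449 → advance -1; mR−mL=45240/233929 → turn +1·90°
n=5: pose=(0,5,W); sL=6/17, sR=10/39; mL=-6/17, mR=64/663; mL+mR=-10/39 → advance -1; mR−mL=298/663 → turn +1·90°
n=6: pose=(1,5,S); sL=24/41, sR=120/269; mL=-24/41, mR=1536/11029; mL+mR=-120/269 → advance -1; mR−mL=7992/11029 → turn +1·90°

0 120/521 120/449 -120/521 -8640/233929 0 6 N
1 6/17 10/39 -6/17 64/663 0 5 W
2 24/41 120/269 -24/41 1536/11029 1 5 S
3 60/193 12/25 -60/193 -816/4825 1 6 E
4 120/521 120/449 -120/521 -8640/233929 0 6 N
5 6/17 10/39 -6/17 64/663 0 5 W
6 24/41 120/269 -24/41 1536/11029 1 5 S
final 1 6 E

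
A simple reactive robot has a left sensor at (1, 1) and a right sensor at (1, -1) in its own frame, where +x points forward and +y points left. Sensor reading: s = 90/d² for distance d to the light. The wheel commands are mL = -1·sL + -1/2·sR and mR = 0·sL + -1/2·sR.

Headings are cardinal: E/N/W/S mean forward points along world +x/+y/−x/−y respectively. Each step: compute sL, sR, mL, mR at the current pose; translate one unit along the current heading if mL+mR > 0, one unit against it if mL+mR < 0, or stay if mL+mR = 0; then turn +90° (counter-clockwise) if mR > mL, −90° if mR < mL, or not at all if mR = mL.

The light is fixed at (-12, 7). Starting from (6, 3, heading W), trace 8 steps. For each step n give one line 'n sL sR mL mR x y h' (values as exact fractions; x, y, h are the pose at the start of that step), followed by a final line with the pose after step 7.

n=0: pose=(6,3,W); sL=45/157, sR=45/149; mL=-20475/46786, mR=-45/298; mL+mR=-13770/23393 → advance -1; mR−mL=45/157 → turn +1·90°
n=1: pose=(7,3,S); sL=18/85, sR=90/349; mL=-10107/29665, mR=-45/349; mL+mR=-13932/29665 → advance -1; mR−mL=18/85 → turn +1·90°
n=2: pose=(7,4,E); sL=45/202, sR=45/208; mL=-13905/42016, mR=-45/416; mL+mR=-9225/21008 → advance -1; mR−mL=45/202 → turn +1·90°
n=3: pose=(6,4,N); sL=90/293, sR=18/73; mL=-9207/21389, mR=-9/73; mL+mR=-11844/21389 → advance -1; mR−mL=90/293 → turn +1·90°
n=4: pose=(6,3,W); sL=45/157, sR=45/149; mL=-20475/46786, mR=-45/298; mL+mR=-13770/23393 → advance -1; mR−mL=45/157 → turn +1·90°
n=5: pose=(7,3,S); sL=18/85, sR=90/349; mL=-10107/29665, mR=-45/349; mL+mR=-13932/29665 → advance -1; mR−mL=18/85 → turn +1·90°
n=6: pose=(7,4,E); sL=45/202, sR=45/208; mL=-13905/42016, mR=-45/416; mL+mR=-9225/21008 → advance -1; mR−mL=45/202 → turn +1·90°
n=7: pose=(6,4,N); sL=90/293, sR=18/73; mL=-9207/21389, mR=-9/73; mL+mR=-11844/21389 → advance -1; mR−mL=90/293 → turn +1·90°

0 45/157 45/149 -20475/46786 -45/298 6 3 W
1 18/85 90/349 -10107/29665 -45/349 7 3 S
2 45/202 45/208 -13905/42016 -45/416 7 4 E
3 90/293 18/73 -9207/21389 -9/73 6 4 N
4 45/157 45/149 -20475/46786 -45/298 6 3 W
5 18/85 90/349 -10107/29665 -45/349 7 3 S
6 45/202 45/208 -13905/42016 -45/416 7 4 E
7 90/293 18/73 -9207/21389 -9/73 6 4 N
final 6 3 W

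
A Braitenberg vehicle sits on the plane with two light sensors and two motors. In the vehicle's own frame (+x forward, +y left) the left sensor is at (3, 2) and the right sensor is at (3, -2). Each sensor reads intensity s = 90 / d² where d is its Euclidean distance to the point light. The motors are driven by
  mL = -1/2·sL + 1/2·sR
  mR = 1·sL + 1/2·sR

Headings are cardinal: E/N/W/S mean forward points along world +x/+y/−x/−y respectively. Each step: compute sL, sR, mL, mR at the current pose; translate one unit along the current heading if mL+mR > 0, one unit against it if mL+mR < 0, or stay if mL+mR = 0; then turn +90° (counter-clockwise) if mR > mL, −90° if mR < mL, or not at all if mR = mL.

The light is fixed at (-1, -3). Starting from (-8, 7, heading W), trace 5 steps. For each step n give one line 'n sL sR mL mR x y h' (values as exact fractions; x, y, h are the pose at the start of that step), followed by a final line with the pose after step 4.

n=0: pose=(-8,7,W); sL=45/82, sR=45/122; mL=-225/2501, mR=7335/10004; mL+mR=6435/10004 → advance +1; mR−mL=135/164 → turn +1·90°
n=1: pose=(-9,7,S); sL=18/17, sR=90/149; mL=-576/2533, mR=3447/2533; mL+mR=2871/2533 → advance +1; mR−mL=27/17 → turn +1·90°
n=2: pose=(-9,6,E); sL=45/73, sR=45/37; mL=810/2701, mR=6615/5402; mL+mR=8235/5402 → advance +1; mR−mL=135/146 → turn +1·90°
n=3: pose=(-8,6,N); sL=2/5, sR=90/169; mL=56/845, mR=563/845; mL+mR=619/845 → advance +1; mR−mL=3/5 → turn +1·90°
n=4: pose=(-8,7,W); sL=45/82, sR=45/122; mL=-225/2501, mR=7335/10004; mL+mR=6435/10004 → advance +1; mR−mL=135/164 → turn +1·90°

0 45/82 45/122 -225/2501 7335/10004 -8 7 W
1 18/17 90/149 -576/2533 3447/2533 -9 7 S
2 45/73 45/37 810/2701 6615/5402 -9 6 E
3 2/5 90/169 56/845 563/845 -8 6 N
4 45/82 45/122 -225/2501 7335/10004 -8 7 W
final -9 7 S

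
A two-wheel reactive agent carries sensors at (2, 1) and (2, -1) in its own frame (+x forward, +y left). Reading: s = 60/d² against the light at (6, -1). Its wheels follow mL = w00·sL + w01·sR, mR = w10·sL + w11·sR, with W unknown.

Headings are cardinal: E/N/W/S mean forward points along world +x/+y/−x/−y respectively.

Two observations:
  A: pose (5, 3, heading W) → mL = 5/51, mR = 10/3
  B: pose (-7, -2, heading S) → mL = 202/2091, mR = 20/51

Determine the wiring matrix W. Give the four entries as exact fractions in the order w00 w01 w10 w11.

obs A: pose=(5,3,W) → sL=10/3, sR=30/17, mL=5/51, mR=10/3
obs B: pose=(-7,-2,S) → sL=20/51, sR=12/41, mL=202/2091, mR=20/51
sensor matrix S = [[10/3, 30/17], [20/51, 12/41]]; det S = 3360/11849
solve [mL_A; mL_B] = S·[w00; w01] and [mR_A; mR_B] = S·[w10; w11]:
  w00 = -1/2, w01 = 1, w10 = 1, w11 = 0

-1/2 1 1 0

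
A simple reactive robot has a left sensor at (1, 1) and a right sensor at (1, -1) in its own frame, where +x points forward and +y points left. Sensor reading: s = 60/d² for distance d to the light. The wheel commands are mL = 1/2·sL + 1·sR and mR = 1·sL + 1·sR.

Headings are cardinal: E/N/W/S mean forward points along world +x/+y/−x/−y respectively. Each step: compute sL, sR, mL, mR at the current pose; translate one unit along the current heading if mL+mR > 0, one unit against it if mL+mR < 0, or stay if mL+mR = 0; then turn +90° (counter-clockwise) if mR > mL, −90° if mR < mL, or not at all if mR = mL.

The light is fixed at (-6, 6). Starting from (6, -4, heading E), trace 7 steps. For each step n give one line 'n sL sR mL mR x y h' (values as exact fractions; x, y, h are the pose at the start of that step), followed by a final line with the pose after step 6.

0 6/25 6/29 237/725 324/725 6 -4 E
1 4/15 60/277 1454/4155 2008/4155 7 -4 N
2 15/61 15/52 1305/3172 1695/3172 7 -3 W
3 60/269 60/221 22770/59449 29400/59449 6 -3 S
4 6/25 6/29 237/725 324/725 6 -4 E
5 4/15 60/277 1454/4155 2008/4155 7 -4 N
6 15/61 15/52 1305/3172 1695/3172 7 -3 W
final 6 -3 S

n=0: pose=(6,-4,E); sL=6/25, sR=6/29; mL=237/725, mR=324/725; mL+mR=561/725 → advance +1; mR−mL=3/25 → turn +1·90°
n=1: pose=(7,-4,N); sL=4/15, sR=60/277; mL=1454/4155, mR=2008/4155; mL+mR=1154/1385 → advance +1; mR−mL=2/15 → turn +1·90°
n=2: pose=(7,-3,W); sL=15/61, sR=15/52; mL=1305/3172, mR=1695/3172; mL+mR=750/793 → advance +1; mR−mL=15/122 → turn +1·90°
n=3: pose=(6,-3,S); sL=60/269, sR=60/221; mL=22770/59449, mR=29400/59449; mL+mR=52170/59449 → advance +1; mR−mL=30/269 → turn +1·90°
n=4: pose=(6,-4,E); sL=6/25, sR=6/29; mL=237/725, mR=324/725; mL+mR=561/725 → advance +1; mR−mL=3/25 → turn +1·90°
n=5: pose=(7,-4,N); sL=4/15, sR=60/277; mL=1454/4155, mR=2008/4155; mL+mR=1154/1385 → advance +1; mR−mL=2/15 → turn +1·90°
n=6: pose=(7,-3,W); sL=15/61, sR=15/52; mL=1305/3172, mR=1695/3172; mL+mR=750/793 → advance +1; mR−mL=15/122 → turn +1·90°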